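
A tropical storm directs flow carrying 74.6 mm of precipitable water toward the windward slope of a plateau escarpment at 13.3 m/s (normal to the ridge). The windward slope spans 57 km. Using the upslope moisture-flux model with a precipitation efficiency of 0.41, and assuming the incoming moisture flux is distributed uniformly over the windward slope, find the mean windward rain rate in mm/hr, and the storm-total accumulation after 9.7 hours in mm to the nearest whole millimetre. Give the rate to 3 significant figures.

Incoming column moisture flux per unit ridge length: F = V × PW = 13.3 × 74.6 = 992.18 mm·m/s.
Spread over the 57 km slope with efficiency ε = 0.41: R = ε·F/W = 0.41 × 992.18 / 57000 m = 7.137e-03 mm/s.
R = 7.137e-03 × 3600 = 25.7 mm/hr.
Over 9.7 h: total = 25.7 × 9.7 = 249.29 ≈ 249 mm.

R ≈ 25.7 mm/hr; total ≈ 249 mm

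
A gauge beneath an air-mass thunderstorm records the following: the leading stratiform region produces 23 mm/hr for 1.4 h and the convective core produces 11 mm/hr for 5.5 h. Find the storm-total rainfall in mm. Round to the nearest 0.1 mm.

Total = Σ Rᵢ Δtᵢ = 23 × 1.4 + 11 × 5.5
      = 32.2 + 60.5 = 92.7 mm.

total ≈ 92.7 mm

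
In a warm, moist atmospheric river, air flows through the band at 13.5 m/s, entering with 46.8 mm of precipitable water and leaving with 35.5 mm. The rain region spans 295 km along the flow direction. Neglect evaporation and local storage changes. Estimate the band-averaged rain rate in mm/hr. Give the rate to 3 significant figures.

Column moisture flux per unit crosswind length is F = V × PW.
Inflow: F_in = 13.5 × 46.8 = 631.8 mm·m/s
Outflow: F_out = 13.5 × 35.5 = 479.25 mm·m/s
Steady-state rate R = (F_in − F_out)/L = (631.8 − 479.25) / 295000 m = 5.171e-04 mm/s.
R = 5.171e-04 × 3600 = 1.86 mm/hr.

R ≈ 1.86 mm/hr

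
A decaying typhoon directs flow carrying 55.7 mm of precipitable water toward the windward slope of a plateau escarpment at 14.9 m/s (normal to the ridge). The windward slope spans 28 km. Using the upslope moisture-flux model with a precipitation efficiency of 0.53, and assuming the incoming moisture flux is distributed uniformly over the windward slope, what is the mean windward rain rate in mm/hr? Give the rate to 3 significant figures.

Incoming column moisture flux per unit ridge length: F = V × PW = 14.9 × 55.7 = 829.93 mm·m/s.
Spread over the 28 km slope with efficiency ε = 0.53: R = ε·F/W = 0.53 × 829.93 / 28000 m = 1.571e-02 mm/s.
R = 1.571e-02 × 3600 = 56.6 mm/hr.

R ≈ 56.6 mm/hr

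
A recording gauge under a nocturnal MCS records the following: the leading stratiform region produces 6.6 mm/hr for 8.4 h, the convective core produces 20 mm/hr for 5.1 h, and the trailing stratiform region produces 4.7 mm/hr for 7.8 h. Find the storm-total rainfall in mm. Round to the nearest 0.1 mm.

total ≈ 194.1 mm

Total = Σ Rᵢ Δtᵢ = 6.6 × 8.4 + 20 × 5.1 + 4.7 × 7.8
      = 55.44 + 102 + 36.66 = 194.1 mm.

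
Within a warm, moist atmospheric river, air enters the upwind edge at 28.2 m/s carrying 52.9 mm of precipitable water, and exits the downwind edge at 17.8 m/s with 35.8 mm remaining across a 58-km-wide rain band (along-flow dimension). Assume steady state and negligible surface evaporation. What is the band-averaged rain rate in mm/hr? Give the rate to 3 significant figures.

Column moisture flux per unit crosswind length is F = V × PW.
Inflow: F_in = 28.2 × 52.9 = 1491.78 mm·m/s
Outflow: F_out = 17.8 × 35.8 = 637.24 mm·m/s
Steady-state rate R = (F_in − F_out)/L = (1491.78 − 637.24) / 58000 m = 1.473e-02 mm/s.
R = 1.473e-02 × 3600 = 53.0 mm/hr.

R ≈ 53.0 mm/hr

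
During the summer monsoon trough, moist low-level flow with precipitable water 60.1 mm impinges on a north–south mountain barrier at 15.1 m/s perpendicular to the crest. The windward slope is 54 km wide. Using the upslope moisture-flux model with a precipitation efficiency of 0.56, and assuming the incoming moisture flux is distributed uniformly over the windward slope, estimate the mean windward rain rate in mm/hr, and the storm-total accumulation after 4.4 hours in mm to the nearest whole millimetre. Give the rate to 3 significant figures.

R ≈ 33.9 mm/hr; total ≈ 149 mm

Incoming column moisture flux per unit ridge length: F = V × PW = 15.1 × 60.1 = 907.51 mm·m/s.
Spread over the 54 km slope with efficiency ε = 0.56: R = ε·F/W = 0.56 × 907.51 / 54000 m = 9.411e-03 mm/s.
R = 9.411e-03 × 3600 = 33.9 mm/hr.
Over 4.4 h: total = 33.9 × 4.4 = 149.16 ≈ 149 mm.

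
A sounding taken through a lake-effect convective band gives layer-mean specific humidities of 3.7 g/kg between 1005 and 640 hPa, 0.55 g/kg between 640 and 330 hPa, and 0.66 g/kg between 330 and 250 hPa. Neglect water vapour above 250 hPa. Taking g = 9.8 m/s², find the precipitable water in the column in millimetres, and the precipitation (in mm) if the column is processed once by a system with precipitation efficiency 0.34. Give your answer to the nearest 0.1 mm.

PW ≈ 16.1 mm; precipitation ≈ 5.5 mm

Precipitable water is the column-integrated vapour mass per unit area: PW = (1/g) Σ q̄ Δp, with q in kg/kg and Δp in Pa (1 kg/m² of water = 1 mm).
Layer 1005–640 hPa: Δp = 365 hPa = 36500 Pa, q̄ = 0.0037 kg/kg → 0.0037 × 36500 / 9.8 = 13.78 mm
Layer 640–330 hPa: Δp = 310 hPa = 31000 Pa, q̄ = 0.00055 kg/kg → 0.00055 × 31000 / 9.8 = 1.74 mm
Layer 330–250 hPa: Δp = 80 hPa = 8000 Pa, q̄ = 0.00066 kg/kg → 0.00066 × 8000 / 9.8 = 0.54 mm
PW = 13.78 + 1.74 + 0.54 = 16.06 ≈ 16.1 mm.
Precipitation = ε × PW = 0.34 × 16.1 = 5.5 mm.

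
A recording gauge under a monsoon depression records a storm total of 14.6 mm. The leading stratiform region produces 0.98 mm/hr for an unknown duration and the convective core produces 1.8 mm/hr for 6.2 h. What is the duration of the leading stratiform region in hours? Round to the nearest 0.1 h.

Known phases: 1.8 × 6.2 = 11.16 mm.
Remaining depth = 14.6 − 11.16 = 3.44 mm.
Duration = 3.44 / 0.98 = 3.5 h.

duration ≈ 3.5 h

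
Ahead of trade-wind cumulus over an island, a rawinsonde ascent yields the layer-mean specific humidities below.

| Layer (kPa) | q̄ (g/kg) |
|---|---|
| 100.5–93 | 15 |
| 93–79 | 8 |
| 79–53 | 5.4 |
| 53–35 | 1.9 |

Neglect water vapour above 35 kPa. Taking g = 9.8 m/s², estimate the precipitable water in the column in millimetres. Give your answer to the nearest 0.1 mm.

PW ≈ 40.7 mm

Precipitable water is the column-integrated vapour mass per unit area: PW = (1/g) Σ q̄ Δp, with q in kg/kg and Δp in Pa (1 kg/m² of water = 1 mm).
Layer 100.5–93 kPa: Δp = 75 hPa = 7500 Pa, q̄ = 0.015 kg/kg → 0.015 × 7500 / 9.8 = 11.48 mm
Layer 93–79 kPa: Δp = 140 hPa = 14000 Pa, q̄ = 0.008 kg/kg → 0.008 × 14000 / 9.8 = 11.43 mm
Layer 79–53 kPa: Δp = 260 hPa = 26000 Pa, q̄ = 0.0054 kg/kg → 0.0054 × 26000 / 9.8 = 14.33 mm
Layer 53–35 kPa: Δp = 180 hPa = 18000 Pa, q̄ = 0.0019 kg/kg → 0.0019 × 18000 / 9.8 = 3.49 mm
PW = 11.48 + 11.43 + 14.33 + 3.49 = 40.73 ≈ 40.7 mm.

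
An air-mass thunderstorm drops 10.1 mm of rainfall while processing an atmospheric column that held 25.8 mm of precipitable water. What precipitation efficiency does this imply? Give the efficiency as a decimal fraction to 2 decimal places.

ε = rainfall / PW = 10.1 / 25.8 = 0.39.

ε ≈ 0.39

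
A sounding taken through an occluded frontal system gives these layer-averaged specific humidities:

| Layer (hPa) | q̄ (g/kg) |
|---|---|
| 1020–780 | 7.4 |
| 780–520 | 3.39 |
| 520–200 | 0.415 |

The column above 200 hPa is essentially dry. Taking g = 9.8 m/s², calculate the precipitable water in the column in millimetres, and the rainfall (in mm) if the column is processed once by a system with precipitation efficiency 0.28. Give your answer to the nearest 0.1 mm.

Precipitable water is the column-integrated vapour mass per unit area: PW = (1/g) Σ q̄ Δp, with q in kg/kg and Δp in Pa (1 kg/m² of water = 1 mm).
Layer 1020–780 hPa: Δp = 240 hPa = 24000 Pa, q̄ = 0.0074 kg/kg → 0.0074 × 24000 / 9.8 = 18.12 mm
Layer 780–520 hPa: Δp = 260 hPa = 26000 Pa, q̄ = 0.00339 kg/kg → 0.00339 × 26000 / 9.8 = 8.99 mm
Layer 520–200 hPa: Δp = 320 hPa = 32000 Pa, q̄ = 0.000415 kg/kg → 0.000415 × 32000 / 9.8 = 1.36 mm
PW = 18.12 + 8.99 + 1.36 = 28.47 ≈ 28.5 mm.
Rainfall = ε × PW = 0.28 × 28.5 = 8.0 mm.

PW ≈ 28.5 mm; rainfall ≈ 8.0 mm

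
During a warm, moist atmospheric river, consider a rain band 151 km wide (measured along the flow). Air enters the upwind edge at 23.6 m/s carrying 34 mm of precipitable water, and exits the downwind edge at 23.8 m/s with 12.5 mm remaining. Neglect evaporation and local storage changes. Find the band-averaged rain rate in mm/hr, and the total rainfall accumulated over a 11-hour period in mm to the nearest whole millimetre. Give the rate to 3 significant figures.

Column moisture flux per unit crosswind length is F = V × PW.
Inflow: F_in = 23.6 × 34 = 802.4 mm·m/s
Outflow: F_out = 23.8 × 12.5 = 297.5 mm·m/s
Steady-state rate R = (F_in − F_out)/L = (802.4 − 297.5) / 151000 m = 3.344e-03 mm/s.
R = 3.344e-03 × 3600 = 12.0 mm/hr.
Over 11 h: total = 12.0 × 11 = 132 mm.

R ≈ 12.0 mm/hr; total ≈ 132 mm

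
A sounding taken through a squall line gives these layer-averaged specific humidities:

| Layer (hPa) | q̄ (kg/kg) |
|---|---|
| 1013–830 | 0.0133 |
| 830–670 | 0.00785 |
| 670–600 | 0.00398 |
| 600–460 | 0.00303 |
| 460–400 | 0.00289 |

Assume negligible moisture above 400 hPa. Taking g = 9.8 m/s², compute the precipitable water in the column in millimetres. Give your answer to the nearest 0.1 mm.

Precipitable water is the column-integrated vapour mass per unit area: PW = (1/g) Σ q̄ Δp, with q in kg/kg and Δp in Pa (1 kg/m² of water = 1 mm).
Layer 1013–830 hPa: Δp = 183 hPa = 18300 Pa, q̄ = 0.0133 kg/kg → 0.0133 × 18300 / 9.8 = 24.84 mm
Layer 830–670 hPa: Δp = 160 hPa = 16000 Pa, q̄ = 0.00785 kg/kg → 0.00785 × 16000 / 9.8 = 12.82 mm
Layer 670–600 hPa: Δp = 70 hPa = 7000 Pa, q̄ = 0.00398 kg/kg → 0.00398 × 7000 / 9.8 = 2.84 mm
Layer 600–460 hPa: Δp = 140 hPa = 14000 Pa, q̄ = 0.00303 kg/kg → 0.00303 × 14000 / 9.8 = 4.33 mm
Layer 460–400 hPa: Δp = 60 hPa = 6000 Pa, q̄ = 0.00289 kg/kg → 0.00289 × 6000 / 9.8 = 1.77 mm
PW = 24.84 + 12.82 + 2.84 + 4.33 + 1.77 = 46.60 ≈ 46.6 mm.

PW ≈ 46.6 mm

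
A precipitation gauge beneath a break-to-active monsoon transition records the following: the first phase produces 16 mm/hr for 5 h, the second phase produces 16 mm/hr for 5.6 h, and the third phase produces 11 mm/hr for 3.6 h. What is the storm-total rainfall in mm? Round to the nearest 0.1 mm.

Total = Σ Rᵢ Δtᵢ = 16 × 5 + 16 × 5.6 + 11 × 3.6
      = 80 + 89.6 + 39.6 = 209.2 mm.

total ≈ 209.2 mm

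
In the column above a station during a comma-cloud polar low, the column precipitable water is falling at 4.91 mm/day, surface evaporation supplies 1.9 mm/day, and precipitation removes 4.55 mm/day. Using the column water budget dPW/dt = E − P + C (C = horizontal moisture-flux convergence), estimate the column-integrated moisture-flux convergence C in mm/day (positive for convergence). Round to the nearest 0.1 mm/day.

dPW/dt = -4.91 mm/day.
C = dPW/dt − E + P = (-4.91) − 1.9 + 4.55 = -2.3 mm/day.

C ≈ -2.3 mm/day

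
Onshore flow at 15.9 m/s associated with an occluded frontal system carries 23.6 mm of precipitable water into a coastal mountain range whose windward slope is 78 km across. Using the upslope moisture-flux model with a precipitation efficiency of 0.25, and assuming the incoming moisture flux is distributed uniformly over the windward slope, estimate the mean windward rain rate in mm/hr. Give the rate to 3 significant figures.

R ≈ 4.33 mm/hr

Incoming column moisture flux per unit ridge length: F = V × PW = 15.9 × 23.6 = 375.24 mm·m/s.
Spread over the 78 km slope with efficiency ε = 0.25: R = ε·F/W = 0.25 × 375.24 / 78000 m = 1.203e-03 mm/s.
R = 1.203e-03 × 3600 = 4.33 mm/hr.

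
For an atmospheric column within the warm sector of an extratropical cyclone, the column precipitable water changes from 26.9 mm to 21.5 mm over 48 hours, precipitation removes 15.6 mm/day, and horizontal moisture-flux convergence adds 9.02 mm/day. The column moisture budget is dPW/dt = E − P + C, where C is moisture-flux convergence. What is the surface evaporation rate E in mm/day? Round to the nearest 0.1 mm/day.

dPW/dt = (21.5 − 26.9) mm / (48/24 day) = -2.700 mm/day.
E = dPW/dt + P − C = (-2.700) + 15.6 − (9.02) = 3.9 mm/day.

E ≈ 3.9 mm/day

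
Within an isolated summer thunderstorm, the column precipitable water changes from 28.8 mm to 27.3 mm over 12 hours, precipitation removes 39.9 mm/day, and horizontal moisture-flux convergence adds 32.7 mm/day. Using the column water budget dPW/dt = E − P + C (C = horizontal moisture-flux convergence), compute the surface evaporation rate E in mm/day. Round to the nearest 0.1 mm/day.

E ≈ 4.2 mm/day

dPW/dt = (27.3 − 28.8) mm / (12/24 day) = -3.000 mm/day.
E = dPW/dt + P − C = (-3.000) + 39.9 − (32.7) = 4.2 mm/day.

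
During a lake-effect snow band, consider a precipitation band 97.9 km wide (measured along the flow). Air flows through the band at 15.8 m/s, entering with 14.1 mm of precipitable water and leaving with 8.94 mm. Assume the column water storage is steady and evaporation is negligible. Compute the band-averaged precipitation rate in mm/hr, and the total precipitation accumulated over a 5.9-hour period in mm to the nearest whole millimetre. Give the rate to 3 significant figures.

R ≈ 3.00 mm/hr; total ≈ 18 mm

Column moisture flux per unit crosswind length is F = V × PW.
Inflow: F_in = 15.8 × 14.1 = 222.78 mm·m/s
Outflow: F_out = 15.8 × 8.94 = 141.252 mm·m/s
Steady-state rate R = (F_in − F_out)/L = (222.78 − 141.252) / 97900 m = 8.328e-04 mm/s.
R = 8.328e-04 × 3600 = 3.00 mm/hr.
Over 5.9 h: total = 3.00 × 5.9 = 17.7 ≈ 18 mm.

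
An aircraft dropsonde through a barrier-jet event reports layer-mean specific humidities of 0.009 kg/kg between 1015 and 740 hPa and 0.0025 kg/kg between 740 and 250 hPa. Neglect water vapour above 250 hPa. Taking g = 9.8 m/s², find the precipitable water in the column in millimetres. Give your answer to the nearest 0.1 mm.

Precipitable water is the column-integrated vapour mass per unit area: PW = (1/g) Σ q̄ Δp, with q in kg/kg and Δp in Pa (1 kg/m² of water = 1 mm).
Layer 1015–740 hPa: Δp = 275 hPa = 27500 Pa, q̄ = 0.009 kg/kg → 0.009 × 27500 / 9.8 = 25.26 mm
Layer 740–250 hPa: Δp = 490 hPa = 49000 Pa, q̄ = 0.0025 kg/kg → 0.0025 × 49000 / 9.8 = 12.50 mm
PW = 25.26 + 12.50 = 37.76 ≈ 37.8 mm.

PW ≈ 37.8 mm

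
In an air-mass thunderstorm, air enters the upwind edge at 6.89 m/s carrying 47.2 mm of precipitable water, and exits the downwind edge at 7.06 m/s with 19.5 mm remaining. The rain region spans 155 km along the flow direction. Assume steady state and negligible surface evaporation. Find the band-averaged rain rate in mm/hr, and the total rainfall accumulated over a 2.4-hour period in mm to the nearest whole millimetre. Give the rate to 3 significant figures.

R ≈ 4.36 mm/hr; total ≈ 10 mm

Column moisture flux per unit crosswind length is F = V × PW.
Inflow: F_in = 6.89 × 47.2 = 325.208 mm·m/s
Outflow: F_out = 7.06 × 19.5 = 137.67 mm·m/s
Steady-state rate R = (F_in − F_out)/L = (325.208 − 137.67) / 155000 m = 1.210e-03 mm/s.
R = 1.210e-03 × 3600 = 4.36 mm/hr.
Over 2.4 h: total = 4.36 × 2.4 = 10.464 ≈ 10 mm.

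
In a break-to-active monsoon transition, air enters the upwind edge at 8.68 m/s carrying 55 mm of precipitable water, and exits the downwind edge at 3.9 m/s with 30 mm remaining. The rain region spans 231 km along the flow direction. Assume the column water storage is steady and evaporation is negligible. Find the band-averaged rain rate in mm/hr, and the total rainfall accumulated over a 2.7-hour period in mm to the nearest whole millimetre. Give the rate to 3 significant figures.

R ≈ 5.62 mm/hr; total ≈ 15 mm

Column moisture flux per unit crosswind length is F = V × PW.
Inflow: F_in = 8.68 × 55 = 477.4 mm·m/s
Outflow: F_out = 3.9 × 30 = 117 mm·m/s
Steady-state rate R = (F_in − F_out)/L = (477.4 − 117) / 231000 m = 1.560e-03 mm/s.
R = 1.560e-03 × 3600 = 5.62 mm/hr.
Over 2.7 h: total = 5.62 × 2.7 = 15.174 ≈ 15 mm.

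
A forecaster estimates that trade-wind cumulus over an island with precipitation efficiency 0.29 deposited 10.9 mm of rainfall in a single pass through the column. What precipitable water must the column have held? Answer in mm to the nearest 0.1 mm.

PW = rainfall / ε = 10.9 / 0.29 = 37.6 mm.

PW ≈ 37.6 mm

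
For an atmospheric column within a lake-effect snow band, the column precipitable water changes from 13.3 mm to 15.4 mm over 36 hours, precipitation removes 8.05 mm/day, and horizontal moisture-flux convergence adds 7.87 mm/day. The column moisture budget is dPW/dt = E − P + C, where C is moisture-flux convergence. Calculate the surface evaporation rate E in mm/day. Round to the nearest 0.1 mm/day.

dPW/dt = (15.4 − 13.3) mm / (36/24 day) = +1.400 mm/day.
E = dPW/dt + P − C = (+1.400) + 8.05 − (7.87) = 1.6 mm/day.

E ≈ 1.6 mm/day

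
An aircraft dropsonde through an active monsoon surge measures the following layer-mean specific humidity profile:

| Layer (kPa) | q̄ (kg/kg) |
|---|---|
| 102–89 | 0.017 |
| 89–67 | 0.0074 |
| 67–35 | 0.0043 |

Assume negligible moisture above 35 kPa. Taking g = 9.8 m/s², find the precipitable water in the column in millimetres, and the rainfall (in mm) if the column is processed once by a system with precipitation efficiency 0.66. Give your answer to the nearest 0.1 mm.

Precipitable water is the column-integrated vapour mass per unit area: PW = (1/g) Σ q̄ Δp, with q in kg/kg and Δp in Pa (1 kg/m² of water = 1 mm).
Layer 102–89 kPa: Δp = 130 hPa = 13000 Pa, q̄ = 0.017 kg/kg → 0.017 × 13000 / 9.8 = 22.55 mm
Layer 89–67 kPa: Δp = 220 hPa = 22000 Pa, q̄ = 0.0074 kg/kg → 0.0074 × 22000 / 9.8 = 16.61 mm
Layer 67–35 kPa: Δp = 320 hPa = 32000 Pa, q̄ = 0.0043 kg/kg → 0.0043 × 32000 / 9.8 = 14.04 mm
PW = 22.55 + 16.61 + 14.04 = 53.20 ≈ 53.2 mm.
Rainfall = ε × PW = 0.66 × 53.2 = 35.1 mm.

PW ≈ 53.2 mm; rainfall ≈ 35.1 mm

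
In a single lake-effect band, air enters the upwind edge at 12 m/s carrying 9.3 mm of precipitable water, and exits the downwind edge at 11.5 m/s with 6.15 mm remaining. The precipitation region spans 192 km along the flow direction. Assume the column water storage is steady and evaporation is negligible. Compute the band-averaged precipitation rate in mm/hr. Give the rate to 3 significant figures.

R ≈ 0.766 mm/hr

Column moisture flux per unit crosswind length is F = V × PW.
Inflow: F_in = 12 × 9.3 = 111.6 mm·m/s
Outflow: F_out = 11.5 × 6.15 = 70.725 mm·m/s
Steady-state rate R = (F_in − F_out)/L = (111.6 − 70.725) / 192000 m = 2.129e-04 mm/s.
R = 2.129e-04 × 3600 = 0.766 mm/hr.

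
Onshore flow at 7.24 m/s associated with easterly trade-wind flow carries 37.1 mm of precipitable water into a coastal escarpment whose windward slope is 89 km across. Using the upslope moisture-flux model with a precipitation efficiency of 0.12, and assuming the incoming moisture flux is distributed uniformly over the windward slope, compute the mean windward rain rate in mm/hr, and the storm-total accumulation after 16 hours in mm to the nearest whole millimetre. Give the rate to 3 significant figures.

Incoming column moisture flux per unit ridge length: F = V × PW = 7.24 × 37.1 = 268.604 mm·m/s.
Spread over the 89 km slope with efficiency ε = 0.12: R = ε·F/W = 0.12 × 268.604 / 89000 m = 3.622e-04 mm/s.
R = 3.622e-04 × 3600 = 1.30 mm/hr.
Over 16 h: total = 1.30 × 16 = 20.8 ≈ 21 mm.

R ≈ 1.30 mm/hr; total ≈ 21 mm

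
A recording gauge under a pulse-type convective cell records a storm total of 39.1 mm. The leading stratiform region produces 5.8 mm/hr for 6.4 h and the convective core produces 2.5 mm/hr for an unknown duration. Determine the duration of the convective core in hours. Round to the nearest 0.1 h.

Known phases: 5.8 × 6.4 = 37.12 mm.
Remaining depth = 39.1 − 37.12 = 1.98 mm.
Duration = 1.98 / 2.5 = 0.8 h.

duration ≈ 0.8 h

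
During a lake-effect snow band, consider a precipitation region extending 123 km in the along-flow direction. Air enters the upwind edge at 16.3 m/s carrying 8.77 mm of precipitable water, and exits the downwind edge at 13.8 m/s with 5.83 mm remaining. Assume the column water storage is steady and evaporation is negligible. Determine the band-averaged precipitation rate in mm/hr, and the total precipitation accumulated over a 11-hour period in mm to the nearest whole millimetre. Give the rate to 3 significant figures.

Column moisture flux per unit crosswind length is F = V × PW.
Inflow: F_in = 16.3 × 8.77 = 142.951 mm·m/s
Outflow: F_out = 13.8 × 5.83 = 80.454 mm·m/s
Steady-state rate R = (F_in − F_out)/L = (142.951 − 80.454) / 123000 m = 5.081e-04 mm/s.
R = 5.081e-04 × 3600 = 1.83 mm/hr.
Over 11 h: total = 1.83 × 11 = 20.13 ≈ 20 mm.

R ≈ 1.83 mm/hr; total ≈ 20 mm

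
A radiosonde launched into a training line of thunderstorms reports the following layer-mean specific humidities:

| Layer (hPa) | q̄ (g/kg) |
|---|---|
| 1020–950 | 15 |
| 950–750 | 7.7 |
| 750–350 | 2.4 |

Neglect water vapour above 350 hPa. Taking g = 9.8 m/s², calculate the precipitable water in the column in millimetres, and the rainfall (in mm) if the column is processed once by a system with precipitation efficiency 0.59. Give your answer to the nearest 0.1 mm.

PW ≈ 36.2 mm; rainfall ≈ 21.4 mm

Precipitable water is the column-integrated vapour mass per unit area: PW = (1/g) Σ q̄ Δp, with q in kg/kg and Δp in Pa (1 kg/m² of water = 1 mm).
Layer 1020–950 hPa: Δp = 70 hPa = 7000 Pa, q̄ = 0.015 kg/kg → 0.015 × 7000 / 9.8 = 10.71 mm
Layer 950–750 hPa: Δp = 200 hPa = 20000 Pa, q̄ = 0.0077 kg/kg → 0.0077 × 20000 / 9.8 = 15.71 mm
Layer 750–350 hPa: Δp = 400 hPa = 40000 Pa, q̄ = 0.0024 kg/kg → 0.0024 × 40000 / 9.8 = 9.80 mm
PW = 10.71 + 15.71 + 9.80 = 36.22 ≈ 36.2 mm.
Rainfall = ε × PW = 0.59 × 36.2 = 21.4 mm.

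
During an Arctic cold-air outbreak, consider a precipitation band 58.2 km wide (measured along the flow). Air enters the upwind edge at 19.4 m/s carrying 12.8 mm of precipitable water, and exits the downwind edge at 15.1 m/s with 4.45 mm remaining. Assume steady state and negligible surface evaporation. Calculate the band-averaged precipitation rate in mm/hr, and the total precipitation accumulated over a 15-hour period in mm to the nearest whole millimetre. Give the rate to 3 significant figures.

Column moisture flux per unit crosswind length is F = V × PW.
Inflow: F_in = 19.4 × 12.8 = 248.32 mm·m/s
Outflow: F_out = 15.1 × 4.45 = 67.195 mm·m/s
Steady-state rate R = (F_in − F_out)/L = (248.32 − 67.195) / 58200 m = 3.112e-03 mm/s.
R = 3.112e-03 × 3600 = 11.2 mm/hr.
Over 15 h: total = 11.2 × 15 = 168 mm.

R ≈ 11.2 mm/hr; total ≈ 168 mm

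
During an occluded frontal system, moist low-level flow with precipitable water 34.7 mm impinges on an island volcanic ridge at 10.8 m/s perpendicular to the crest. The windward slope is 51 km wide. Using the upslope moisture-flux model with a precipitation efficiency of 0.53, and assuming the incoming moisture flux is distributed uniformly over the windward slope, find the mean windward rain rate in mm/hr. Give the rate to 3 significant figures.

R ≈ 14.0 mm/hr

Incoming column moisture flux per unit ridge length: F = V × PW = 10.8 × 34.7 = 374.76 mm·m/s.
Spread over the 51 km slope with efficiency ε = 0.53: R = ε·F/W = 0.53 × 374.76 / 51000 m = 3.895e-03 mm/s.
R = 3.895e-03 × 3600 = 14.0 mm/hr.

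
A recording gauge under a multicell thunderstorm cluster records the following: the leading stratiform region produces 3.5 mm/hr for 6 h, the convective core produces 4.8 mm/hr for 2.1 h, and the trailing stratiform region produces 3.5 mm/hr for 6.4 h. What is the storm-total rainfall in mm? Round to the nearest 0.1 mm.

Total = Σ Rᵢ Δtᵢ = 3.5 × 6 + 4.8 × 2.1 + 3.5 × 6.4
      = 21 + 10.08 + 22.4 = 53.5 mm.

total ≈ 53.5 mm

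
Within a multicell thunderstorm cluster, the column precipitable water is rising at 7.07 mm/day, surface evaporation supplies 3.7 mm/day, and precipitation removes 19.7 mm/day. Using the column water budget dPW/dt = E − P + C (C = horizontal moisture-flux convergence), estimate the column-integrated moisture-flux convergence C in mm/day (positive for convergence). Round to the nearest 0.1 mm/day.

dPW/dt = +7.07 mm/day.
C = dPW/dt − E + P = (+7.07) − 3.7 + 19.7 = 23.1 mm/day.

C ≈ 23.1 mm/day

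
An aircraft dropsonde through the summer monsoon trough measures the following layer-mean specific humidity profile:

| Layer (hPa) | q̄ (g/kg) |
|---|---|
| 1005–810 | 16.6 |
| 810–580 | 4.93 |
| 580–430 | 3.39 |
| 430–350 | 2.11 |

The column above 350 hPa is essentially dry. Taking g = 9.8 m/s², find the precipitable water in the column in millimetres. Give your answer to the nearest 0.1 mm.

PW ≈ 51.5 mm

Precipitable water is the column-integrated vapour mass per unit area: PW = (1/g) Σ q̄ Δp, with q in kg/kg and Δp in Pa (1 kg/m² of water = 1 mm).
Layer 1005–810 hPa: Δp = 195 hPa = 19500 Pa, q̄ = 0.0166 kg/kg → 0.0166 × 19500 / 9.8 = 33.03 mm
Layer 810–580 hPa: Δp = 230 hPa = 23000 Pa, q̄ = 0.00493 kg/kg → 0.00493 × 23000 / 9.8 = 11.57 mm
Layer 580–430 hPa: Δp = 150 hPa = 15000 Pa, q̄ = 0.00339 kg/kg → 0.00339 × 15000 / 9.8 = 5.19 mm
Layer 430–350 hPa: Δp = 80 hPa = 8000 Pa, q̄ = 0.00211 kg/kg → 0.00211 × 8000 / 9.8 = 1.72 mm
PW = 33.03 + 11.57 + 5.19 + 1.72 = 51.51 ≈ 51.5 mm.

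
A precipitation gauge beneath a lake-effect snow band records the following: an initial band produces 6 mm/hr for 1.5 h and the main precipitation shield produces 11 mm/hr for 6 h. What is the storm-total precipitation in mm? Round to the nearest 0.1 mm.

total ≈ 75.0 mm

Total = Σ Rᵢ Δtᵢ = 6 × 1.5 + 11 × 6
      = 9 + 66 = 75.0 mm.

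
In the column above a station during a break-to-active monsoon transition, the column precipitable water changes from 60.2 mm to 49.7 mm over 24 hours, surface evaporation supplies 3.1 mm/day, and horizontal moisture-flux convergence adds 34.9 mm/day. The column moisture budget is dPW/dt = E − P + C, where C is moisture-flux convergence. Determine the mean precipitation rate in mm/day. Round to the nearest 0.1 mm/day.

P ≈ 48.5 mm/day

dPW/dt = (49.7 − 60.2) mm / (24/24 day) = -10.500 mm/day.
P = E + C − dPW/dt = 3.1 + (34.9) − (-10.500) = 48.5 mm/day.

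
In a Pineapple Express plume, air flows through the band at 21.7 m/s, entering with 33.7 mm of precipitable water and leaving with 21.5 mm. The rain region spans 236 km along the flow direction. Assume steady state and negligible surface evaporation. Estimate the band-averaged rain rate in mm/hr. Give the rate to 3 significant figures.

R ≈ 4.04 mm/hr

Column moisture flux per unit crosswind length is F = V × PW.
Inflow: F_in = 21.7 × 33.7 = 731.29 mm·m/s
Outflow: F_out = 21.7 × 21.5 = 466.55 mm·m/s
Steady-state rate R = (F_in − F_out)/L = (731.29 − 466.55) / 236000 m = 1.122e-03 mm/s.
R = 1.122e-03 × 3600 = 4.04 mm/hr.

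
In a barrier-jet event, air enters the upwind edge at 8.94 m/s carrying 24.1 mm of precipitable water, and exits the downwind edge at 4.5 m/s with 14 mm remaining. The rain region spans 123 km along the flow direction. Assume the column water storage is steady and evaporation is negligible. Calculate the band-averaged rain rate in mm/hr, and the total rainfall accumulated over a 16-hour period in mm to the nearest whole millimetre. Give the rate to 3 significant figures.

R ≈ 4.46 mm/hr; total ≈ 71 mm

Column moisture flux per unit crosswind length is F = V × PW.
Inflow: F_in = 8.94 × 24.1 = 215.454 mm·m/s
Outflow: F_out = 4.5 × 14 = 63 mm·m/s
Steady-state rate R = (F_in − F_out)/L = (215.454 − 63) / 123000 m = 1.239e-03 mm/s.
R = 1.239e-03 × 3600 = 4.46 mm/hr.
Over 16 h: total = 4.46 × 16 = 71.36 ≈ 71 mm.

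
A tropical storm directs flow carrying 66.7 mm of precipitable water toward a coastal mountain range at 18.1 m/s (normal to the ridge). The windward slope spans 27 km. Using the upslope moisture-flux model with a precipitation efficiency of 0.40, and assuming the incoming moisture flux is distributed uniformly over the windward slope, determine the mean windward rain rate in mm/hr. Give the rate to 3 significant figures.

Incoming column moisture flux per unit ridge length: F = V × PW = 18.1 × 66.7 = 1207.27 mm·m/s.
Spread over the 27 km slope with efficiency ε = 0.40: R = ε·F/W = 0.40 × 1207.27 / 27000 m = 1.789e-02 mm/s.
R = 1.789e-02 × 3600 = 64.4 mm/hr.

R ≈ 64.4 mm/hr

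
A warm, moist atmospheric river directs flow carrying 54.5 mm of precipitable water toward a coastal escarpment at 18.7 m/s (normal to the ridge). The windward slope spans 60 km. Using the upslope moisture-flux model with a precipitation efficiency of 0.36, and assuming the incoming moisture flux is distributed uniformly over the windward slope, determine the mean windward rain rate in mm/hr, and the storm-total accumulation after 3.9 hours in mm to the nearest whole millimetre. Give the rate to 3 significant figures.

Incoming column moisture flux per unit ridge length: F = V × PW = 18.7 × 54.5 = 1019.15 mm·m/s.
Spread over the 60 km slope with efficiency ε = 0.36: R = ε·F/W = 0.36 × 1019.15 / 60000 m = 6.115e-03 mm/s.
R = 6.115e-03 × 3600 = 22.0 mm/hr.
Over 3.9 h: total = 22.0 × 3.9 = 85.8 ≈ 86 mm.

R ≈ 22.0 mm/hr; total ≈ 86 mm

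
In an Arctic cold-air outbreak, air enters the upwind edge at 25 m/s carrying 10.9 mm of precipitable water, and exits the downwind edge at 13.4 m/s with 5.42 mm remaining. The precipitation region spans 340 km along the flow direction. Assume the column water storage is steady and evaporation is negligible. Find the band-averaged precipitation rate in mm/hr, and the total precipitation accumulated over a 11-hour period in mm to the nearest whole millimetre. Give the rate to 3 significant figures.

R ≈ 2.12 mm/hr; total ≈ 23 mm

Column moisture flux per unit crosswind length is F = V × PW.
Inflow: F_in = 25 × 10.9 = 272.5 mm·m/s
Outflow: F_out = 13.4 × 5.42 = 72.628 mm·m/s
Steady-state rate R = (F_in − F_out)/L = (272.5 − 72.628) / 340000 m = 5.879e-04 mm/s.
R = 5.879e-04 × 3600 = 2.12 mm/hr.
Over 11 h: total = 2.12 × 11 = 23.32 ≈ 23 mm.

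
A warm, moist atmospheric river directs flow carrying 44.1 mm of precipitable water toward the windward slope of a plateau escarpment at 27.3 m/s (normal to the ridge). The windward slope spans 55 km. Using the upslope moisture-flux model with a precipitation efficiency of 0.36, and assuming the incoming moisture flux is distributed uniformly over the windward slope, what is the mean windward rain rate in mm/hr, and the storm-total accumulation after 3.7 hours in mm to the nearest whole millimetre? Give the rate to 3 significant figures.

Incoming column moisture flux per unit ridge length: F = V × PW = 27.3 × 44.1 = 1203.93 mm·m/s.
Spread over the 55 km slope with efficiency ε = 0.36: R = ε·F/W = 0.36 × 1203.93 / 55000 m = 7.880e-03 mm/s.
R = 7.880e-03 × 3600 = 28.4 mm/hr.
Over 3.7 h: total = 28.4 × 3.7 = 105.08 ≈ 105 mm.

R ≈ 28.4 mm/hr; total ≈ 105 mm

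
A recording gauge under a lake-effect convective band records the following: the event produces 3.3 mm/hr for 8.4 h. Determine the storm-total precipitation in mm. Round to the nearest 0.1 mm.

Total = Σ Rᵢ Δtᵢ = 3.3 × 8.4
      = 27.72 = 27.7 mm.

total ≈ 27.7 mm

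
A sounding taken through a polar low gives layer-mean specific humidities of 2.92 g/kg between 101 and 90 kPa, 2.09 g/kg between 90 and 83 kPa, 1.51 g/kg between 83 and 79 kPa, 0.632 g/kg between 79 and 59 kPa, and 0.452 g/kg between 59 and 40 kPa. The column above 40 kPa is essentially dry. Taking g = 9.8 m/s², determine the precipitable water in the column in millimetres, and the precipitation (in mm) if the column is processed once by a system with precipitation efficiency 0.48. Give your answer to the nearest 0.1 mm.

PW ≈ 7.6 mm; precipitation ≈ 3.6 mm

Precipitable water is the column-integrated vapour mass per unit area: PW = (1/g) Σ q̄ Δp, with q in kg/kg and Δp in Pa (1 kg/m² of water = 1 mm).
Layer 101–90 kPa: Δp = 110 hPa = 11000 Pa, q̄ = 0.00292 kg/kg → 0.00292 × 11000 / 9.8 = 3.28 mm
Layer 90–83 kPa: Δp = 70 hPa = 7000 Pa, q̄ = 0.00209 kg/kg → 0.00209 × 7000 / 9.8 = 1.49 mm
Layer 83–79 kPa: Δp = 40 hPa = 4000 Pa, q̄ = 0.00151 kg/kg → 0.00151 × 4000 / 9.8 = 0.62 mm
Layer 79–59 kPa: Δp = 200 hPa = 20000 Pa, q̄ = 0.000632 kg/kg → 0.000632 × 20000 / 9.8 = 1.29 mm
Layer 59–40 kPa: Δp = 190 hPa = 19000 Pa, q̄ = 0.000452 kg/kg → 0.000452 × 19000 / 9.8 = 0.88 mm
PW = 3.28 + 1.49 + 0.62 + 1.29 + 0.88 = 7.56 ≈ 7.6 mm.
Precipitation = ε × PW = 0.48 × 7.6 = 3.6 mm.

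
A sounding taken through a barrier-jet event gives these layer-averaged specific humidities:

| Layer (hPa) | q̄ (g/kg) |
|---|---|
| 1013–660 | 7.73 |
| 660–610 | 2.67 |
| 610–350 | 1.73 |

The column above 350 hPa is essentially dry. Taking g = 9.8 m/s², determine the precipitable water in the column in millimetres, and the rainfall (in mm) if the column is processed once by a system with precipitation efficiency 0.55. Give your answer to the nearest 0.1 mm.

Precipitable water is the column-integrated vapour mass per unit area: PW = (1/g) Σ q̄ Δp, with q in kg/kg and Δp in Pa (1 kg/m² of water = 1 mm).
Layer 1013–660 hPa: Δp = 353 hPa = 35300 Pa, q̄ = 0.00773 kg/kg → 0.00773 × 35300 / 9.8 = 27.84 mm
Layer 660–610 hPa: Δp = 50 hPa = 5000 Pa, q̄ = 0.00267 kg/kg → 0.00267 × 5000 / 9.8 = 1.36 mm
Layer 610–350 hPa: Δp = 260 hPa = 26000 Pa, q̄ = 0.00173 kg/kg → 0.00173 × 26000 / 9.8 = 4.59 mm
PW = 27.84 + 1.36 + 4.59 = 33.79 ≈ 33.8 mm.
Rainfall = ε × PW = 0.55 × 33.8 = 18.6 mm.

PW ≈ 33.8 mm; rainfall ≈ 18.6 mm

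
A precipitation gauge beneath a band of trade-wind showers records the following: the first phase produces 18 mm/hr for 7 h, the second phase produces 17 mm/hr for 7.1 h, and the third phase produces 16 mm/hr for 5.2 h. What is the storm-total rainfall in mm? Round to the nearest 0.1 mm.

Total = Σ Rᵢ Δtᵢ = 18 × 7 + 17 × 7.1 + 16 × 5.2
      = 126 + 120.7 + 83.2 = 329.9 mm.

total ≈ 329.9 mm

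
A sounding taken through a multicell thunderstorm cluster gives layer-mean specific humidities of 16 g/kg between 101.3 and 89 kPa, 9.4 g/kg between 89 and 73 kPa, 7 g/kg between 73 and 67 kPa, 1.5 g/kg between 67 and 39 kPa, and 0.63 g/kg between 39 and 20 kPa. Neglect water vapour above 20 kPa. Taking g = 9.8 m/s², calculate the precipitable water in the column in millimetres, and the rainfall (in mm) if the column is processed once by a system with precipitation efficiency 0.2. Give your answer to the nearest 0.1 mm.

Precipitable water is the column-integrated vapour mass per unit area: PW = (1/g) Σ q̄ Δp, with q in kg/kg and Δp in Pa (1 kg/m² of water = 1 mm).
Layer 101.3–89 kPa: Δp = 123 hPa = 12300 Pa, q̄ = 0.016 kg/kg → 0.016 × 12300 / 9.8 = 20.08 mm
Layer 89–73 kPa: Δp = 160 hPa = 16000 Pa, q̄ = 0.0094 kg/kg → 0.0094 × 16000 / 9.8 = 15.35 mm
Layer 73–67 kPa: Δp = 60 hPa = 6000 Pa, q̄ = 0.007 kg/kg → 0.007 × 6000 / 9.8 = 4.29 mm
Layer 67–39 kPa: Δp = 280 hPa = 28000 Pa, q̄ = 0.0015 kg/kg → 0.0015 × 28000 / 9.8 = 4.29 mm
Layer 39–20 kPa: Δp = 190 hPa = 19000 Pa, q̄ = 0.00063 kg/kg → 0.00063 × 19000 / 9.8 = 1.22 mm
PW = 20.08 + 15.35 + 4.29 + 4.29 + 1.22 = 45.23 ≈ 45.2 mm.
Rainfall = ε × PW = 0.2 × 45.2 = 9.0 mm.

PW ≈ 45.2 mm; rainfall ≈ 9.0 mm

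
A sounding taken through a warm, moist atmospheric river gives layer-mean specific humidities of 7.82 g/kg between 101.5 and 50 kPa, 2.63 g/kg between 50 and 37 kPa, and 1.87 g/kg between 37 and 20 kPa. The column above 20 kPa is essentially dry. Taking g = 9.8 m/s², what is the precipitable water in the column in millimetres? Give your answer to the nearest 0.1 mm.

Precipitable water is the column-integrated vapour mass per unit area: PW = (1/g) Σ q̄ Δp, with q in kg/kg and Δp in Pa (1 kg/m² of water = 1 mm).
Layer 101.5–50 kPa: Δp = 515 hPa = 51500 Pa, q̄ = 0.00782 kg/kg → 0.00782 × 51500 / 9.8 = 41.09 mm
Layer 50–37 kPa: Δp = 130 hPa = 13000 Pa, q̄ = 0.00263 kg/kg → 0.00263 × 13000 / 9.8 = 3.49 mm
Layer 37–20 kPa: Δp = 170 hPa = 17000 Pa, q̄ = 0.00187 kg/kg → 0.00187 × 17000 / 9.8 = 3.24 mm
PW = 41.09 + 3.49 + 3.24 = 47.82 ≈ 47.8 mm.

PW ≈ 47.8 mm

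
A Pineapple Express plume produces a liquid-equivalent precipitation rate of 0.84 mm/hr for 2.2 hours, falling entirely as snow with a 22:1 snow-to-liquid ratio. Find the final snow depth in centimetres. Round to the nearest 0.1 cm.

snow depth ≈ 4.1 cm

Liquid-equivalent depth = 0.84 × 2.2 = 1.848 mm.
Snow depth = 1.848 mm × 22 = 40.656 mm = 4.1 cm.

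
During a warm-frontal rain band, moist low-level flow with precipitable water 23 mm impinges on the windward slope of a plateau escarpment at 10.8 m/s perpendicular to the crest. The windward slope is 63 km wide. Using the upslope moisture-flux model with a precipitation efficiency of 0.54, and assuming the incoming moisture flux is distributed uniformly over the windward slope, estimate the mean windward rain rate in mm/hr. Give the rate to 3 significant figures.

Incoming column moisture flux per unit ridge length: F = V × PW = 10.8 × 23 = 248.4 mm·m/s.
Spread over the 63 km slope with efficiency ε = 0.54: R = ε·F/W = 0.54 × 248.4 / 63000 m = 2.129e-03 mm/s.
R = 2.129e-03 × 3600 = 7.66 mm/hr.

R ≈ 7.66 mm/hr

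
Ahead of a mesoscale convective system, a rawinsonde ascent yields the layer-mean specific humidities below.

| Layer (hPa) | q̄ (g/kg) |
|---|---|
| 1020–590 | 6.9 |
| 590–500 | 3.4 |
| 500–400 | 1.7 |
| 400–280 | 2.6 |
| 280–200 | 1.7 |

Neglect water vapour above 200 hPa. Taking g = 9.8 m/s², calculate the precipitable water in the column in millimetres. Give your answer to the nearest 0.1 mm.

Precipitable water is the column-integrated vapour mass per unit area: PW = (1/g) Σ q̄ Δp, with q in kg/kg and Δp in Pa (1 kg/m² of water = 1 mm).
Layer 1020–590 hPa: Δp = 430 hPa = 43000 Pa, q̄ = 0.0069 kg/kg → 0.0069 × 43000 / 9.8 = 30.28 mm
Layer 590–500 hPa: Δp = 90 hPa = 9000 Pa, q̄ = 0.0034 kg/kg → 0.0034 × 9000 / 9.8 = 3.12 mm
Layer 500–400 hPa: Δp = 100 hPa = 10000 Pa, q̄ = 0.0017 kg/kg → 0.0017 × 10000 / 9.8 = 1.73 mm
Layer 400–280 hPa: Δp = 120 hPa = 12000 Pa, q̄ = 0.0026 kg/kg → 0.0026 × 12000 / 9.8 = 3.18 mm
Layer 280–200 hPa: Δp = 80 hPa = 8000 Pa, q̄ = 0.0017 kg/kg → 0.0017 × 8000 / 9.8 = 1.39 mm
PW = 30.28 + 3.12 + 1.73 + 3.18 + 1.39 = 39.70 ≈ 39.7 mm.

PW ≈ 39.7 mm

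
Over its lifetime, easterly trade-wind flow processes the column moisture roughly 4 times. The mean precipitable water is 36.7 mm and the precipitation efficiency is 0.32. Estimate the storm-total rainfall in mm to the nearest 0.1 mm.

Each cycle deposits ε × PW = 0.32 × 36.7 = 11.744 mm.
Over 4 cycles: 4 × 11.744 = 47.0 mm.

rainfall ≈ 47.0 mm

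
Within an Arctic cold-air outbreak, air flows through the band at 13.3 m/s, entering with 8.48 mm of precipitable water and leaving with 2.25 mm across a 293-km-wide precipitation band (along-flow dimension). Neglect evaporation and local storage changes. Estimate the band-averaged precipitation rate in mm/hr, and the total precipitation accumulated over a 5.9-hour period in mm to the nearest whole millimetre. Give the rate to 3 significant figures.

R ≈ 1.02 mm/hr; total ≈ 6 mm

Column moisture flux per unit crosswind length is F = V × PW.
Inflow: F_in = 13.3 × 8.48 = 112.784 mm·m/s
Outflow: F_out = 13.3 × 2.25 = 29.925 mm·m/s
Steady-state rate R = (F_in − F_out)/L = (112.784 − 29.925) / 293000 m = 2.828e-04 mm/s.
R = 2.828e-04 × 3600 = 1.02 mm/hr.
Over 5.9 h: total = 1.02 × 5.9 = 6.018 ≈ 6 mm.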